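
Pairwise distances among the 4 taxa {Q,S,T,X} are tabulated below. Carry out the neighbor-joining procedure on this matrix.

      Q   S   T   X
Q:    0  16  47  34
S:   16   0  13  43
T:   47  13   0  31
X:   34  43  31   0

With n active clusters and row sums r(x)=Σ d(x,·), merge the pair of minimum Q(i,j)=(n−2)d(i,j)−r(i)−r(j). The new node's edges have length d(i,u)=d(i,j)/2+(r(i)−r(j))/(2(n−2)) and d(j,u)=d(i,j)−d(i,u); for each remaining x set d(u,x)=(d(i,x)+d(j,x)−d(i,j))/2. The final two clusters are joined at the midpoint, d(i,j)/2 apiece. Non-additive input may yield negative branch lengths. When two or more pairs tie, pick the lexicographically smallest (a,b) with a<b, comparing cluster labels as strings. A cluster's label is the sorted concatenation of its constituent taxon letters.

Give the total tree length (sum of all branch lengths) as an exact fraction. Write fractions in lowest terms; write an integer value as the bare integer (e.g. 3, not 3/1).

231/4

iteration 1: select Q,S (d=16, Q=-137); attach at lengths (57/4, 7/4); label the merged cluster QS
  updated: d(QS,T)=22, d(QS,X)=61/2
iteration 2: select QS,T (d=22, Q=-167/2); attach at lengths (43/4, 45/4); label the merged cluster QST
  updated: d(QST,X)=79/4
iteration 3: select QST,X (d=79/4); attach at lengths (79/8, 79/8); label the merged cluster QSTX
final tree: (((Q:57/4,S:7/4):43/4,T:45/4):79/8,X:79/8)
total length: 231/4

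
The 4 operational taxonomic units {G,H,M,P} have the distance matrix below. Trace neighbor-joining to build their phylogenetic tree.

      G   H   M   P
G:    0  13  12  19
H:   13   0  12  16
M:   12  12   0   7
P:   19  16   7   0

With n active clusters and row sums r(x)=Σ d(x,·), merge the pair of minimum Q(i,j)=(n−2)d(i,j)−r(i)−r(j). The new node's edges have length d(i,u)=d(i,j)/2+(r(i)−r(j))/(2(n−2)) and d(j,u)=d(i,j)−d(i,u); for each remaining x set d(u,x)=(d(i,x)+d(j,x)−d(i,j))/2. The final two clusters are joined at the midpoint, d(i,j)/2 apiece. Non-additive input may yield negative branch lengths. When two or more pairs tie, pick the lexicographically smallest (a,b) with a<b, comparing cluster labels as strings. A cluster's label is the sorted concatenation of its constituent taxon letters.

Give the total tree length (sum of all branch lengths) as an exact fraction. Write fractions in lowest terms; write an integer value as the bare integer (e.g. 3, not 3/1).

step 1: merge (G,H) at d=13, Q=-59; branch lengths G→29/4, H→23/4; new cluster GH
  updated: d(GH,M)=11/2, d(GH,P)=11
step 2: merge (GH,M) at d=11/2, Q=-47/2; branch lengths GH→19/4, M→3/4; new cluster GHM
  updated: d(GHM,P)=25/4
step 3: merge (GHM,P) at d=25/4; branch lengths GHM→25/8, P→25/8; new cluster GHMP
final tree: (((G:29/4,H:23/4):19/4,M:3/4):25/8,P:25/8)
total length: 99/4

99/4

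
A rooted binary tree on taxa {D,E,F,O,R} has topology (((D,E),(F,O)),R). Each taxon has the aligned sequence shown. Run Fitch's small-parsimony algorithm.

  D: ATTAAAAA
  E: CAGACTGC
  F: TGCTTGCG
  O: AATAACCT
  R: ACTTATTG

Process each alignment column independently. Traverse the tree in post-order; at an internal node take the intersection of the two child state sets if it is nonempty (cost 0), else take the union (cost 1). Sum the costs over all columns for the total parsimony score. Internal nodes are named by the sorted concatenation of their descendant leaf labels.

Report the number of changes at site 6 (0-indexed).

3

DE@0: {A} ∪ {C} = {A,C} (union, +1)
FO@0: {T} ∪ {A} = {A,T} (union, +1)
DEFO@0: {A,C} ∩ {A,T} = {A} (intersection, +0)
DEFOR@0: {A} ∩ {A} = {A} (intersection, +0)
DE@1: {T} ∪ {A} = {A,T} (union, +1)
FO@1: {G} ∪ {A} = {A,G} (union, +1)
DEFO@1: {A,T} ∩ {A,G} = {A} (intersection, +0)
DEFOR@1: {A} ∪ {C} = {A,C} (union, +1)
DE@2: {T} ∪ {G} = {G,T} (union, +1)
FO@2: {C} ∪ {T} = {C,T} (union, +1)
DEFO@2: {G,T} ∩ {C,T} = {T} (intersection, +0)
DEFOR@2: {T} ∩ {T} = {T} (intersection, +0)
DE@3: {A} ∩ {A} = {A} (intersection, +0)
FO@3: {T} ∪ {A} = {A,T} (union, +1)
DEFO@3: {A} ∩ {A,T} = {A} (intersection, +0)
DEFOR@3: {A} ∪ {T} = {A,T} (union, +1)
DE@4: {A} ∪ {C} = {A,C} (union, +1)
FO@4: {T} ∪ {A} = {A,T} (union, +1)
DEFO@4: {A,C} ∩ {A,T} = {A} (intersection, +0)
DEFOR@4: {A} ∩ {A} = {A} (intersection, +0)
DE@5: {A} ∪ {T} = {A,T} (union, +1)
FO@5: {G} ∪ {C} = {C,G} (union, +1)
DEFO@5: {A,T} ∪ {C,G} = {A,C,G,T} (union, +1)
DEFOR@5: {A,C,G,T} ∩ {T} = {T} (intersection, +0)
DE@6: {A} ∪ {G} = {A,G} (union, +1)
FO@6: {C} ∩ {C} = {C} (intersection, +0)
DEFO@6: {A,G} ∪ {C} = {A,C,G} (union, +1)
DEFOR@6: {A,C,G} ∪ {T} = {A,C,G,T} (union, +1)
DE@7: {A} ∪ {C} = {A,C} (union, +1)
FO@7: {G} ∪ {T} = {G,T} (union, +1)
DEFO@7: {A,C} ∪ {G,T} = {A,C,G,T} (union, +1)
DEFOR@7: {A,C,G,T} ∩ {G} = {G} (intersection, +0)
per-site changes: [2, 3, 2, 2, 2, 3, 3, 3]; total = 20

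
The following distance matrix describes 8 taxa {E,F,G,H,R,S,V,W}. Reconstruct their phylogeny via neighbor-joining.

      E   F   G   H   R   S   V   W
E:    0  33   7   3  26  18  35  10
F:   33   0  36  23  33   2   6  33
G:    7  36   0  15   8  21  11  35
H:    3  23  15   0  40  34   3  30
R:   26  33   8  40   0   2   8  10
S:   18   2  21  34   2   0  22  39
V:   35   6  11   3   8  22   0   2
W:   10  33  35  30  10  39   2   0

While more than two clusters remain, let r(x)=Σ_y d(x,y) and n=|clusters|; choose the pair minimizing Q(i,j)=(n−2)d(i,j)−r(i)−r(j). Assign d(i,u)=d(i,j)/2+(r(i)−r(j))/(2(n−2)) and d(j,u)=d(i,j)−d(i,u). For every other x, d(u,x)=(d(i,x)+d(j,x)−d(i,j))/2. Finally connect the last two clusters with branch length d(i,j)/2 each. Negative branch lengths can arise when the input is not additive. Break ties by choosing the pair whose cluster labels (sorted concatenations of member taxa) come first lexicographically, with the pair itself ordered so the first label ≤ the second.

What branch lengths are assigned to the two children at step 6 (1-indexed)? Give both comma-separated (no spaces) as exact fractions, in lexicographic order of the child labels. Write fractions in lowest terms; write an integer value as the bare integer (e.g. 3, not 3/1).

43/16,39/16

1. join F+S (d=2, Q=-292) ⇒ FS; edges |F|=10/3, |S|=-4/3
  updated: d(E,FS)=49/2, d(FS,G)=55/2, d(FS,H)=55/2, d(FS,R)=33/2, d(FS,V)=13, d(FS,W)=35
2. join E+H (d=3, Q=-209) ⇒ EH; edges |E|=1/5, |H|=14/5
  updated: d(EH,FS)=49/2, d(EH,G)=19/2, d(EH,R)=63/2, d(EH,V)=35/2, d(EH,W)=37/2
3. join EH+G (d=19/2, Q=-309/2) ⇒ EGH; edges |EH|=97/16, |G|=55/16
  updated: d(EGH,FS)=85/4, d(EGH,R)=15, d(EGH,V)=19/2, d(EGH,W)=22
4. join V+W (d=2, Q=-191/2) ⇒ VW; edges |V|=-61/12, |W|=85/12
  updated: d(EGH,VW)=59/4, d(FS,VW)=23, d(R,VW)=8
5. join EGH+FS (d=85/4, Q=-277/4) ⇒ EFGHS; edges |EGH|=131/16, |FS|=209/16
  updated: d(EFGHS,R)=41/8, d(EFGHS,VW)=33/4
6. join EFGHS+R (d=41/8, Q=-171/8) ⇒ EFGHRS; edges |EFGHS|=43/16, |R|=39/16
  updated: d(EFGHRS,VW)=89/16
7. join EFGHRS+VW (d=89/16) ⇒ EFGHRSVW; edges |EFGHRS|=89/32, |VW|=89/32
final tree: (((((E:1/5,H:14/5):97/16,G:55/16):131/16,(F:10/3,S:-4/3):209/16):43/16,R:39/16):89/32,(V:-61/12,W:85/12):89/32)
total length: 775/16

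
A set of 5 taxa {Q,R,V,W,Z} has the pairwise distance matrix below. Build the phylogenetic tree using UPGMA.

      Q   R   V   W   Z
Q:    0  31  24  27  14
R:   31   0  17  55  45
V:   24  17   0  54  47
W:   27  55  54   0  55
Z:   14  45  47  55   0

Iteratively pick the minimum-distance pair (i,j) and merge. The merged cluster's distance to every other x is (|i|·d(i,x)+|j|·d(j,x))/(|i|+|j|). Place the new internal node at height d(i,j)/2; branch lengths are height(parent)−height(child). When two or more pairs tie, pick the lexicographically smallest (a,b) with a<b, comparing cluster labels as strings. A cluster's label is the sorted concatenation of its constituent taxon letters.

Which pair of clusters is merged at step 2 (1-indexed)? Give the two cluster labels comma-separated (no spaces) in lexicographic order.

R,V

iteration 1: select Q,Z (d=14); attach at lengths (7, 7); label the merged cluster QZ
  updated: d(QZ,R)=38, d(QZ,V)=71/2, d(QZ,W)=41
iteration 2: select R,V (d=17); attach at lengths (17/2, 17/2); label the merged cluster RV
  updated: d(QZ,RV)=147/4, d(RV,W)=109/2
iteration 3: select QZ,RV (d=147/4); attach at lengths (91/8, 79/8); label the merged cluster QRVZ
  updated: d(QRVZ,W)=191/4
iteration 4: select QRVZ,W (d=191/4); attach at lengths (11/2, 191/8); label the merged cluster QRVWZ
final tree: (((Q:7,Z:7):91/8,(R:17/2,V:17/2):79/8):11/2,W:191/8)
total length: 653/8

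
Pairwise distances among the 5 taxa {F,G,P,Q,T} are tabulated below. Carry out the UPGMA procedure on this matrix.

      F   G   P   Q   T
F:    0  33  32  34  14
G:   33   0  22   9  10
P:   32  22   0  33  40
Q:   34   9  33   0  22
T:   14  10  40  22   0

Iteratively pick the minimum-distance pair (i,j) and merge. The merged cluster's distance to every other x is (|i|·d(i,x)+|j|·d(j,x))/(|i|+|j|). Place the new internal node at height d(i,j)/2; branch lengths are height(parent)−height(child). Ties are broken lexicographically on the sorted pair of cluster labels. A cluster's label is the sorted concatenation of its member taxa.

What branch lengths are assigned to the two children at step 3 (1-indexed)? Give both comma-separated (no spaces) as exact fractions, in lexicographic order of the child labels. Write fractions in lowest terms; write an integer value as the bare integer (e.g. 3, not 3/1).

43/8,63/8

iteration 1: select G,Q (d=9); attach at lengths (9/2, 9/2); label the merged cluster GQ
  updated: d(F,GQ)=67/2, d(GQ,P)=55/2, d(GQ,T)=16
iteration 2: select F,T (d=14); attach at lengths (7, 7); label the merged cluster FT
  updated: d(FT,GQ)=99/4, d(FT,P)=36
iteration 3: select FT,GQ (d=99/4); attach at lengths (43/8, 63/8); label the merged cluster FGQT
  updated: d(FGQT,P)=127/4
iteration 4: select FGQT,P (d=127/4); attach at lengths (7/2, 127/8); label the merged cluster FGPQT
final tree: (((F:7,T:7):43/8,(G:9/2,Q:9/2):63/8):7/2,P:127/8)
total length: 445/8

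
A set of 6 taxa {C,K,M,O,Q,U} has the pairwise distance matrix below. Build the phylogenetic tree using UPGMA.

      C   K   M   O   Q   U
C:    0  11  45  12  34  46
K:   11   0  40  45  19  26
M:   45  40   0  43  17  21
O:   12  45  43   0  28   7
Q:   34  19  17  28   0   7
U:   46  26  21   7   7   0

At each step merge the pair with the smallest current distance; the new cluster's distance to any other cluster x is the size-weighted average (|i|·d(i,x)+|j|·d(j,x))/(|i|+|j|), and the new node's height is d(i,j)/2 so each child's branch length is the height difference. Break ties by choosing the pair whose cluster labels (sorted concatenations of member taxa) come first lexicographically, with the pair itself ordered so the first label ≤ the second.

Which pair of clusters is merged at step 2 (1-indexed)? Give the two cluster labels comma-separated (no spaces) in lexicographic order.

C,K

step 1: merge (O,U) at d=7; branch lengths O→7/2, U→7/2; new cluster OU
  updated: d(C,OU)=29, d(K,OU)=71/2, d(M,OU)=32, d(OU,Q)=35/2
step 2: merge (C,K) at d=11; branch lengths C→11/2, K→11/2; new cluster CK
  updated: d(CK,M)=85/2, d(CK,OU)=129/4, d(CK,Q)=53/2
step 3: merge (M,Q) at d=17; branch lengths M→17/2, Q→17/2; new cluster MQ
  updated: d(CK,MQ)=69/2, d(MQ,OU)=99/4
step 4: merge (MQ,OU) at d=99/4; branch lengths MQ→31/8, OU→71/8; new cluster MOQU
  updated: d(CK,MOQU)=267/8
step 5: merge (CK,MOQU) at d=267/8; branch lengths CK→179/16, MOQU→69/16; new cluster CKMOQU
final tree: ((C:11/2,K:11/2):179/16,((M:17/2,Q:17/2):31/8,(O:7/2,U:7/2):71/8):69/16)
total length: 253/4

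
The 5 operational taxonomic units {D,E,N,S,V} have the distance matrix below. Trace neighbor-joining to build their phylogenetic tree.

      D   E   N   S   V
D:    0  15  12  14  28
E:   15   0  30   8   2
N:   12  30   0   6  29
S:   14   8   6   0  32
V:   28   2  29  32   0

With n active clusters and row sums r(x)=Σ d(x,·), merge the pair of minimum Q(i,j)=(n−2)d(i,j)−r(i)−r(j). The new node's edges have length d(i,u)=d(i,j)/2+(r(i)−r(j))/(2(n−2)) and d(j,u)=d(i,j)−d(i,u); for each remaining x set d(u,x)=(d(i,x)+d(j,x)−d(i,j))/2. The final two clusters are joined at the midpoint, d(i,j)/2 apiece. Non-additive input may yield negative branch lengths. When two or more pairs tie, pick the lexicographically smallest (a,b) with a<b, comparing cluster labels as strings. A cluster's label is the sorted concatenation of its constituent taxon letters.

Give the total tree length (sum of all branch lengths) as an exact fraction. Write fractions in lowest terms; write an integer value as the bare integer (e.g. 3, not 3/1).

269/8

step 1: merge (E,V) at d=2, Q=-140; branch lengths E→-5, V→7; new cluster EV
  updated: d(D,EV)=41/2, d(EV,N)=57/2, d(EV,S)=19
step 2: merge (D,EV) at d=41/2, Q=-147/2; branch lengths D→39/8, EV→125/8; new cluster DEV
  updated: d(DEV,N)=10, d(DEV,S)=25/4
step 3: merge (DEV,N) at d=10, Q=-89/4; branch lengths DEV→41/8, N→39/8; new cluster DENV
  updated: d(DENV,S)=9/8
step 4: merge (DENV,S) at d=9/8; branch lengths DENV→9/16, S→9/16; new cluster DENSV
final tree: (((D:39/8,(E:-5,V:7):125/8):41/8,N:39/8):9/16,S:9/16)
total length: 269/8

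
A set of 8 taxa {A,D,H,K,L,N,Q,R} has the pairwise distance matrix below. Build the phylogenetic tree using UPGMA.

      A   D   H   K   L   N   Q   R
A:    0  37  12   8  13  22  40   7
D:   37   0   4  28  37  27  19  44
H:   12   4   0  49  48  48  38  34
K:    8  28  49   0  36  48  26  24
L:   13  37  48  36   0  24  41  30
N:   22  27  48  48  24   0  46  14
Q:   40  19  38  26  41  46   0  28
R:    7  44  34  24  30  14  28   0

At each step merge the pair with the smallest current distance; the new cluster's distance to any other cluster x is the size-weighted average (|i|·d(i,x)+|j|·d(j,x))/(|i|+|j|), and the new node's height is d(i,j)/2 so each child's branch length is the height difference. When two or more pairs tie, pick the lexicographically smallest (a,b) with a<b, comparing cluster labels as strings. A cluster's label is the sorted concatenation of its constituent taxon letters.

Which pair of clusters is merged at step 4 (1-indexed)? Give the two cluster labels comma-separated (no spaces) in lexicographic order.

L,N

step 1: merge (D,H) at d=4; branch lengths D→2, H→2; new cluster DH
  updated: d(A,DH)=49/2, d(DH,K)=77/2, d(DH,L)=85/2, d(DH,N)=75/2, d(DH,Q)=57/2, d(DH,R)=39
step 2: merge (A,R) at d=7; branch lengths A→7/2, R→7/2; new cluster AR
  updated: d(AR,DH)=127/4, d(AR,K)=16, d(AR,L)=43/2, d(AR,N)=18, d(AR,Q)=34
step 3: merge (AR,K) at d=16; branch lengths AR→9/2, K→8; new cluster AKR
  updated: d(AKR,DH)=34, d(AKR,L)=79/3, d(AKR,N)=28, d(AKR,Q)=94/3
step 4: merge (L,N) at d=24; branch lengths L→12, N→12; new cluster LN
  updated: d(AKR,LN)=163/6, d(DH,LN)=40, d(LN,Q)=87/2
step 5: merge (AKR,LN) at d=163/6; branch lengths AKR→67/12, LN→19/12; new cluster AKLNR
  updated: d(AKLNR,DH)=182/5, d(AKLNR,Q)=181/5
step 6: merge (DH,Q) at d=57/2; branch lengths DH→49/4, Q→57/4; new cluster DHQ
  updated: d(AKLNR,DHQ)=109/3
step 7: merge (AKLNR,DHQ) at d=109/3; branch lengths AKLNR→55/12, DHQ→47/12; new cluster ADHKLNQR
final tree: ((((A:7/2,R:7/2):9/2,K:8):67/12,(L:12,N:12):19/12):55/12,((D:2,H:2):49/4,Q:57/4):47/12)
total length: 269/3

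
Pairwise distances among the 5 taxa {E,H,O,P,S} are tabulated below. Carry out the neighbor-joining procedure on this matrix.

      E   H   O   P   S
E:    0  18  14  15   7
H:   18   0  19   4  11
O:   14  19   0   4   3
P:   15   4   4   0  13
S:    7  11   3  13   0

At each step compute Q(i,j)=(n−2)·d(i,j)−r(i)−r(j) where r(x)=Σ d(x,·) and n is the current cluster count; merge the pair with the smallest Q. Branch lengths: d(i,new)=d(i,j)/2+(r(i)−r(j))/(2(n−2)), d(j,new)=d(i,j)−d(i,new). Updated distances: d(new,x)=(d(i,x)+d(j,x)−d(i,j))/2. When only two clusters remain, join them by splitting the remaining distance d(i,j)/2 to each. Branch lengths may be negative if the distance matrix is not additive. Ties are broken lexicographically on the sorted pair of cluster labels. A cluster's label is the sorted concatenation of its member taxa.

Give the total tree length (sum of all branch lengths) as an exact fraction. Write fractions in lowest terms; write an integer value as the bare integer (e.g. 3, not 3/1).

181/8

1. join H+P (d=4, Q=-76) ⇒ HP; edges |H|=14/3, |P|=-2/3
  updated: d(E,HP)=29/2, d(HP,O)=19/2, d(HP,S)=10
2. join E+S (d=7, Q=-83/2) ⇒ ES; edges |E|=59/8, |S|=-3/8
  updated: d(ES,HP)=35/4, d(ES,O)=5
3. join ES+HP (d=35/4, Q=-93/4) ⇒ EHPS; edges |ES|=17/8, |HP|=53/8
  updated: d(EHPS,O)=23/8
4. join EHPS+O (d=23/8) ⇒ EHOPS; edges |EHPS|=23/16, |O|=23/16
final tree: (((E:59/8,S:-3/8):17/8,(H:14/3,P:-2/3):53/8):23/16,O:23/16)
total length: 181/8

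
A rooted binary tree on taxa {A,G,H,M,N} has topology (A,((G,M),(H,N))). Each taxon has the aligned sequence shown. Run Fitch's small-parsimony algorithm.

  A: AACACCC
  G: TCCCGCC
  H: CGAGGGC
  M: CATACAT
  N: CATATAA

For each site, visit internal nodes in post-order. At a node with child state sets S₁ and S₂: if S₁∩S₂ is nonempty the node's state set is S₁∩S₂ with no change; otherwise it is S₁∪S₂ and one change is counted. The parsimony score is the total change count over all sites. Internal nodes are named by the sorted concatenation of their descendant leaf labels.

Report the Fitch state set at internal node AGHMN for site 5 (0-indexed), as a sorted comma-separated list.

GM@0: {T} ∪ {C} = {C,T} (union, +1)
HN@0: {C} ∩ {C} = {C} (intersection, +0)
GHMN@0: {C,T} ∩ {C} = {C} (intersection, +0)
AGHMN@0: {A} ∪ {C} = {A,C} (union, +1)
GM@1: {C} ∪ {A} = {A,C} (union, +1)
HN@1: {G} ∪ {A} = {A,G} (union, +1)
GHMN@1: {A,C} ∩ {A,G} = {A} (intersection, +0)
AGHMN@1: {A} ∩ {A} = {A} (intersection, +0)
GM@2: {C} ∪ {T} = {C,T} (union, +1)
HN@2: {A} ∪ {T} = {A,T} (union, +1)
GHMN@2: {C,T} ∩ {A,T} = {T} (intersection, +0)
AGHMN@2: {C} ∪ {T} = {C,T} (union, +1)
GM@3: {C} ∪ {A} = {A,C} (union, +1)
HN@3: {G} ∪ {A} = {A,G} (union, +1)
GHMN@3: {A,C} ∩ {A,G} = {A} (intersection, +0)
AGHMN@3: {A} ∩ {A} = {A} (intersection, +0)
GM@4: {G} ∪ {C} = {C,G} (union, +1)
HN@4: {G} ∪ {T} = {G,T} (union, +1)
GHMN@4: {C,G} ∩ {G,T} = {G} (intersection, +0)
AGHMN@4: {C} ∪ {G} = {C,G} (union, +1)
GM@5: {C} ∪ {A} = {A,C} (union, +1)
HN@5: {G} ∪ {A} = {A,G} (union, +1)
GHMN@5: {A,C} ∩ {A,G} = {A} (intersection, +0)
AGHMN@5: {C} ∪ {A} = {A,C} (union, +1)
GM@6: {C} ∪ {T} = {C,T} (union, +1)
HN@6: {C} ∪ {A} = {A,C} (union, +1)
GHMN@6: {C,T} ∩ {A,C} = {C} (intersection, +0)
AGHMN@6: {C} ∩ {C} = {C} (intersection, +0)
per-site changes: [2, 2, 3, 2, 3, 3, 2]; total = 17

A,C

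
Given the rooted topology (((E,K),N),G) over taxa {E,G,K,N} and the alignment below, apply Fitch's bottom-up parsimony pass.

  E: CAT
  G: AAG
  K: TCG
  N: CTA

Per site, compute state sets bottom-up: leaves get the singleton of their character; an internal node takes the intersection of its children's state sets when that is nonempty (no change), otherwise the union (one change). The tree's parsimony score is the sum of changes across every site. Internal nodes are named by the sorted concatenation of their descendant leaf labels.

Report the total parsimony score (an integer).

site 0, node EK: E={C} ∪ K={T} → {C,T} (+1)
site 0, node EKN: EK={C,T} ∩ N={C} → {C} (+0)
site 0, node EGKN: EKN={C} ∪ G={A} → {A,C} (+1)
site 1, node EK: E={A} ∪ K={C} → {A,C} (+1)
site 1, node EKN: EK={A,C} ∪ N={T} → {A,C,T} (+1)
site 1, node EGKN: EKN={A,C,T} ∩ G={A} → {A} (+0)
site 2, node EK: E={T} ∪ K={G} → {G,T} (+1)
site 2, node EKN: EK={G,T} ∪ N={A} → {A,G,T} (+1)
site 2, node EGKN: EKN={A,G,T} ∩ G={G} → {G} (+0)
per-site changes: [2, 2, 2]; total = 6

6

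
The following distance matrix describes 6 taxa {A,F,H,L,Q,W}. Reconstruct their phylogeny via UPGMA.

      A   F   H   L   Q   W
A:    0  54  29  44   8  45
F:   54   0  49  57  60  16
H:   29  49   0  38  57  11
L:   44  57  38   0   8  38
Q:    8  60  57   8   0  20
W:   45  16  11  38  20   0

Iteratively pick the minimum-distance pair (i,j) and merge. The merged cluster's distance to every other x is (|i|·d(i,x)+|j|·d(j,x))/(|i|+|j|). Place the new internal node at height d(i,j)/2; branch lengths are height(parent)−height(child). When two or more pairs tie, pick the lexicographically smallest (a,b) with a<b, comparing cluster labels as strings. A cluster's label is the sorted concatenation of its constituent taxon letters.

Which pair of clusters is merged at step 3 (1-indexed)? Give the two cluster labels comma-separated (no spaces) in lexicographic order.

1. join A+Q (d=8) ⇒ AQ; edges |A|=4, |Q|=4
  updated: d(AQ,F)=57, d(AQ,H)=43, d(AQ,L)=26, d(AQ,W)=65/2
2. join H+W (d=11) ⇒ HW; edges |H|=11/2, |W|=11/2
  updated: d(AQ,HW)=151/4, d(F,HW)=65/2, d(HW,L)=38
3. join AQ+L (d=26) ⇒ ALQ; edges |AQ|=9, |L|=13
  updated: d(ALQ,F)=57, d(ALQ,HW)=227/6
4. join F+HW (d=65/2) ⇒ FHW; edges |F|=65/4, |HW|=43/4
  updated: d(ALQ,FHW)=398/9
5. join ALQ+FHW (d=398/9) ⇒ AFHLQW; edges |ALQ|=82/9, |FHW|=211/36
final tree: (((A:4,Q:4):9,L:13):82/9,(F:65/4,(H:11/2,W:11/2):43/4):211/36)
total length: 2987/36

AQ,L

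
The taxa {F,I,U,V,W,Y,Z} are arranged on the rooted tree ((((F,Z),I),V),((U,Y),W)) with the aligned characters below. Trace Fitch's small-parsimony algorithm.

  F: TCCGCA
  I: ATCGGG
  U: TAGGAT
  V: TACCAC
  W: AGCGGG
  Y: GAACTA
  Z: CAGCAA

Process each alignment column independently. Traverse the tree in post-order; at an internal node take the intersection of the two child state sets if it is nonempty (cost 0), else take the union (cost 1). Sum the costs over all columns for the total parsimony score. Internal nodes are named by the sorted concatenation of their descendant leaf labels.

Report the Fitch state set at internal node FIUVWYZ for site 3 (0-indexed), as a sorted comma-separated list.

[col 0] FZ: children F:{T}, Z:{C} ∪→ {C,T}; cost 1
[col 0] FIZ: children FZ:{C,T}, I:{A} ∪→ {A,C,T}; cost 1
[col 0] FIVZ: children FIZ:{A,C,T}, V:{T} ∩→ {T}; cost 0
[col 0] UY: children U:{T}, Y:{G} ∪→ {G,T}; cost 1
[col 0] UWY: children UY:{G,T}, W:{A} ∪→ {A,G,T}; cost 1
[col 0] FIUVWYZ: children FIVZ:{T}, UWY:{A,G,T} ∩→ {T}; cost 0
[col 1] FZ: children F:{C}, Z:{A} ∪→ {A,C}; cost 1
[col 1] FIZ: children FZ:{A,C}, I:{T} ∪→ {A,C,T}; cost 1
[col 1] FIVZ: children FIZ:{A,C,T}, V:{A} ∩→ {A}; cost 0
[col 1] UY: children U:{A}, Y:{A} ∩→ {A}; cost 0
[col 1] UWY: children UY:{A}, W:{G} ∪→ {A,G}; cost 1
[col 1] FIUVWYZ: children FIVZ:{A}, UWY:{A,G} ∩→ {A}; cost 0
[col 2] FZ: children F:{C}, Z:{G} ∪→ {C,G}; cost 1
[col 2] FIZ: children FZ:{C,G}, I:{C} ∩→ {C}; cost 0
[col 2] FIVZ: children FIZ:{C}, V:{C} ∩→ {C}; cost 0
[col 2] UY: children U:{G}, Y:{A} ∪→ {A,G}; cost 1
[col 2] UWY: children UY:{A,G}, W:{C} ∪→ {A,C,G}; cost 1
[col 2] FIUVWYZ: children FIVZ:{C}, UWY:{A,C,G} ∩→ {C}; cost 0
[col 3] FZ: children F:{G}, Z:{C} ∪→ {C,G}; cost 1
[col 3] FIZ: children FZ:{C,G}, I:{G} ∩→ {G}; cost 0
[col 3] FIVZ: children FIZ:{G}, V:{C} ∪→ {C,G}; cost 1
[col 3] UY: children U:{G}, Y:{C} ∪→ {C,G}; cost 1
[col 3] UWY: children UY:{C,G}, W:{G} ∩→ {G}; cost 0
[col 3] FIUVWYZ: children FIVZ:{C,G}, UWY:{G} ∩→ {G}; cost 0
[col 4] FZ: children F:{C}, Z:{A} ∪→ {A,C}; cost 1
[col 4] FIZ: children FZ:{A,C}, I:{G} ∪→ {A,C,G}; cost 1
[col 4] FIVZ: children FIZ:{A,C,G}, V:{A} ∩→ {A}; cost 0
[col 4] UY: children U:{A}, Y:{T} ∪→ {A,T}; cost 1
[col 4] UWY: children UY:{A,T}, W:{G} ∪→ {A,G,T}; cost 1
[col 4] FIUVWYZ: children FIVZ:{A}, UWY:{A,G,T} ∩→ {A}; cost 0
[col 5] FZ: children F:{A}, Z:{A} ∩→ {A}; cost 0
[col 5] FIZ: children FZ:{A}, I:{G} ∪→ {A,G}; cost 1
[col 5] FIVZ: children FIZ:{A,G}, V:{C} ∪→ {A,C,G}; cost 1
[col 5] UY: children U:{T}, Y:{A} ∪→ {A,T}; cost 1
[col 5] UWY: children UY:{A,T}, W:{G} ∪→ {A,G,T}; cost 1
[col 5] FIUVWYZ: children FIVZ:{A,C,G}, UWY:{A,G,T} ∩→ {A,G}; cost 0
per-site changes: [4, 3, 3, 3, 4, 4]; total = 21

G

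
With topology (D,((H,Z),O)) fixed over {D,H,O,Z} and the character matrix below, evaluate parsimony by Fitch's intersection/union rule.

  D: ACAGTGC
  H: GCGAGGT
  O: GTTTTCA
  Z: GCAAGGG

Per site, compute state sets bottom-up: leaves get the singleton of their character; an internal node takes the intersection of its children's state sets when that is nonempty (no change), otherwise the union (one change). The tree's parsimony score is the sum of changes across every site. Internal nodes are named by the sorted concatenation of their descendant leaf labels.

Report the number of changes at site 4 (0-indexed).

HZ@0: {G} ∩ {G} = {G} (intersection, +0)
HOZ@0: {G} ∩ {G} = {G} (intersection, +0)
DHOZ@0: {A} ∪ {G} = {A,G} (union, +1)
HZ@1: {C} ∩ {C} = {C} (intersection, +0)
HOZ@1: {C} ∪ {T} = {C,T} (union, +1)
DHOZ@1: {C} ∩ {C,T} = {C} (intersection, +0)
HZ@2: {G} ∪ {A} = {A,G} (union, +1)
HOZ@2: {A,G} ∪ {T} = {A,G,T} (union, +1)
DHOZ@2: {A} ∩ {A,G,T} = {A} (intersection, +0)
HZ@3: {A} ∩ {A} = {A} (intersection, +0)
HOZ@3: {A} ∪ {T} = {A,T} (union, +1)
DHOZ@3: {G} ∪ {A,T} = {A,G,T} (union, +1)
HZ@4: {G} ∩ {G} = {G} (intersection, +0)
HOZ@4: {G} ∪ {T} = {G,T} (union, +1)
DHOZ@4: {T} ∩ {G,T} = {T} (intersection, +0)
HZ@5: {G} ∩ {G} = {G} (intersection, +0)
HOZ@5: {G} ∪ {C} = {C,G} (union, +1)
DHOZ@5: {G} ∩ {C,G} = {G} (intersection, +0)
HZ@6: {T} ∪ {G} = {G,T} (union, +1)
HOZ@6: {G,T} ∪ {A} = {A,G,T} (union, +1)
DHOZ@6: {C} ∪ {A,G,T} = {A,C,G,T} (union, +1)
per-site changes: [1, 1, 2, 2, 1, 1, 3]; total = 11

1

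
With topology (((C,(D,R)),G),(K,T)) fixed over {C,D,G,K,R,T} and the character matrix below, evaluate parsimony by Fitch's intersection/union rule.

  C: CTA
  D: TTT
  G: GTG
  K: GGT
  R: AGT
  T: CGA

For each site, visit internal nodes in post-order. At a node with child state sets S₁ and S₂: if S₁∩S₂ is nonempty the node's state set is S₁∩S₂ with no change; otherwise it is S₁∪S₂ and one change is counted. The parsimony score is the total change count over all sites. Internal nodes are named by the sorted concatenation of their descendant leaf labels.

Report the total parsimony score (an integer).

[col 0] DR: children D:{T}, R:{A} ∪→ {A,T}; cost 1
[col 0] CDR: children C:{C}, DR:{A,T} ∪→ {A,C,T}; cost 1
[col 0] CDGR: children CDR:{A,C,T}, G:{G} ∪→ {A,C,G,T}; cost 1
[col 0] KT: children K:{G}, T:{C} ∪→ {C,G}; cost 1
[col 0] CDGKRT: children CDGR:{A,C,G,T}, KT:{C,G} ∩→ {C,G}; cost 0
[col 1] DR: children D:{T}, R:{G} ∪→ {G,T}; cost 1
[col 1] CDR: children C:{T}, DR:{G,T} ∩→ {T}; cost 0
[col 1] CDGR: children CDR:{T}, G:{T} ∩→ {T}; cost 0
[col 1] KT: children K:{G}, T:{G} ∩→ {G}; cost 0
[col 1] CDGKRT: children CDGR:{T}, KT:{G} ∪→ {G,T}; cost 1
[col 2] DR: children D:{T}, R:{T} ∩→ {T}; cost 0
[col 2] CDR: children C:{A}, DR:{T} ∪→ {A,T}; cost 1
[col 2] CDGR: children CDR:{A,T}, G:{G} ∪→ {A,G,T}; cost 1
[col 2] KT: children K:{T}, T:{A} ∪→ {A,T}; cost 1
[col 2] CDGKRT: children CDGR:{A,G,T}, KT:{A,T} ∩→ {A,T}; cost 0
per-site changes: [4, 2, 3]; total = 9

9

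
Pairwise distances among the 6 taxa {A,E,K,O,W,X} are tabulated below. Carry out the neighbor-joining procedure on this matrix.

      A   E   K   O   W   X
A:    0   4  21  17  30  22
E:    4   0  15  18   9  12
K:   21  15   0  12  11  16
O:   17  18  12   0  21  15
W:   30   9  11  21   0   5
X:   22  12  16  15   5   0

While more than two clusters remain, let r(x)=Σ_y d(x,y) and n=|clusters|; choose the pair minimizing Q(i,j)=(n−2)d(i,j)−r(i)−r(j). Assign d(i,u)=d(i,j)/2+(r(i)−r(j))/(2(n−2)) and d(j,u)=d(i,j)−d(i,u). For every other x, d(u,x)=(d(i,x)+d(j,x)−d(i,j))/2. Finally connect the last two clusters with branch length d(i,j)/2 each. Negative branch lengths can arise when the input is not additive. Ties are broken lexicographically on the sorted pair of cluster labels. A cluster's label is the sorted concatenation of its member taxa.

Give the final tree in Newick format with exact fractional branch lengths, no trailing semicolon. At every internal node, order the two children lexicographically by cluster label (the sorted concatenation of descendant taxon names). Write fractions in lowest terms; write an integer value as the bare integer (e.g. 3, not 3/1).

((((A:13/2,E:-5/2):65/8,(W:37/12,X:23/12):45/8):13/8,K:5):7/2,O:7/2)

1. join A+E (d=4, Q=-136) ⇒ AE; edges |A|=13/2, |E|=-5/2
  updated: d(AE,K)=16, d(AE,O)=31/2, d(AE,W)=35/2, d(AE,X)=15
2. join W+X (d=5, Q=-181/2) ⇒ WX; edges |W|=37/12, |X|=23/12
  updated: d(AE,WX)=55/4, d(K,WX)=11, d(O,WX)=31/2
3. join AE+WX (d=55/4, Q=-58) ⇒ AEWX; edges |AE|=65/8, |WX|=45/8
  updated: d(AEWX,K)=53/8, d(AEWX,O)=69/8
4. join AEWX+K (d=53/8, Q=-109/4) ⇒ AEKWX; edges |AEWX|=13/8, |K|=5
  updated: d(AEKWX,O)=7
5. join AEKWX+O (d=7) ⇒ AEKOWX; edges |AEKWX|=7/2, |O|=7/2
final tree: ((((A:13/2,E:-5/2):65/8,(W:37/12,X:23/12):45/8):13/8,K:5):7/2,O:7/2)
total length: 291/8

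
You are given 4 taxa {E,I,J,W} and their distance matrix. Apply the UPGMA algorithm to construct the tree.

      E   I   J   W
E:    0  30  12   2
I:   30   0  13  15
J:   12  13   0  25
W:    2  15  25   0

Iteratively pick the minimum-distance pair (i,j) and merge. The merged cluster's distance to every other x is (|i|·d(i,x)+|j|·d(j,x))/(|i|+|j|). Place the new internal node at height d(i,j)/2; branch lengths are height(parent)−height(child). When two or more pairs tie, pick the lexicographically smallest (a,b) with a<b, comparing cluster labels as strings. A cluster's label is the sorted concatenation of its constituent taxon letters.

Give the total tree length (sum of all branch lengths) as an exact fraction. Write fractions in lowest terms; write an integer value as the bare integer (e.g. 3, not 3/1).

28

iteration 1: select E,W (d=2); attach at lengths (1, 1); label the merged cluster EW
  updated: d(EW,I)=45/2, d(EW,J)=37/2
iteration 2: select I,J (d=13); attach at lengths (13/2, 13/2); label the merged cluster IJ
  updated: d(EW,IJ)=41/2
iteration 3: select EW,IJ (d=41/2); attach at lengths (37/4, 15/4); label the merged cluster EIJW
final tree: ((E:1,W:1):37/4,(I:13/2,J:13/2):15/4)
total length: 28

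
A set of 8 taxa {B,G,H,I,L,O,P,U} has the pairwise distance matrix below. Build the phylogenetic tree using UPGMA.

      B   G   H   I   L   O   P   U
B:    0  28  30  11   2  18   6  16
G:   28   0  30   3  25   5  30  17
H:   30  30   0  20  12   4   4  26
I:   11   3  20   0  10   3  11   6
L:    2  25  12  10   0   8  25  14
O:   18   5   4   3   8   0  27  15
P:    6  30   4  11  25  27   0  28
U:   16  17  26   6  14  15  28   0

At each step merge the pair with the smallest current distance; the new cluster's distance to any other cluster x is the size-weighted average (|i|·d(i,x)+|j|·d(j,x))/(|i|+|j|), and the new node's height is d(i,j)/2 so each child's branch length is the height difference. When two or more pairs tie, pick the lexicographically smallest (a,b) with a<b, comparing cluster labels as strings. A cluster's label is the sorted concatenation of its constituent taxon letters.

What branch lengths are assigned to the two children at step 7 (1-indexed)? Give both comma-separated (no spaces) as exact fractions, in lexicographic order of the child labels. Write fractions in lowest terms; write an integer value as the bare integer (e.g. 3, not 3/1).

9/4,67/8

1. join B+L (d=2) ⇒ BL; edges |B|=1, |L|=1
  updated: d(BL,G)=53/2, d(BL,H)=21, d(BL,I)=21/2, d(BL,O)=13, d(BL,P)=31/2, d(BL,U)=15
2. join G+I (d=3) ⇒ GI; edges |G|=3/2, |I|=3/2
  updated: d(BL,GI)=37/2, d(GI,H)=25, d(GI,O)=4, d(GI,P)=41/2, d(GI,U)=23/2
3. join GI+O (d=4) ⇒ GIO; edges |GI|=1/2, |O|=2
  updated: d(BL,GIO)=50/3, d(GIO,H)=18, d(GIO,P)=68/3, d(GIO,U)=38/3
4. join H+P (d=4) ⇒ HP; edges |H|=2, |P|=2
  updated: d(BL,HP)=73/4, d(GIO,HP)=61/3, d(HP,U)=27
5. join GIO+U (d=38/3) ⇒ GIOU; edges |GIO|=13/3, |U|=19/3
  updated: d(BL,GIOU)=65/4, d(GIOU,HP)=22
6. join BL+GIOU (d=65/4) ⇒ BGILOU; edges |BL|=57/8, |GIOU|=43/24
  updated: d(BGILOU,HP)=83/4
7. join BGILOU+HP (d=83/4) ⇒ BGHILOPU; edges |BGILOU|=9/4, |HP|=67/8
final tree: (((B:1,L:1):57/8,(((G:3/2,I:3/2):1/2,O:2):13/3,U:19/3):43/24):9/4,(H:2,P:2):67/8)
total length: 1001/24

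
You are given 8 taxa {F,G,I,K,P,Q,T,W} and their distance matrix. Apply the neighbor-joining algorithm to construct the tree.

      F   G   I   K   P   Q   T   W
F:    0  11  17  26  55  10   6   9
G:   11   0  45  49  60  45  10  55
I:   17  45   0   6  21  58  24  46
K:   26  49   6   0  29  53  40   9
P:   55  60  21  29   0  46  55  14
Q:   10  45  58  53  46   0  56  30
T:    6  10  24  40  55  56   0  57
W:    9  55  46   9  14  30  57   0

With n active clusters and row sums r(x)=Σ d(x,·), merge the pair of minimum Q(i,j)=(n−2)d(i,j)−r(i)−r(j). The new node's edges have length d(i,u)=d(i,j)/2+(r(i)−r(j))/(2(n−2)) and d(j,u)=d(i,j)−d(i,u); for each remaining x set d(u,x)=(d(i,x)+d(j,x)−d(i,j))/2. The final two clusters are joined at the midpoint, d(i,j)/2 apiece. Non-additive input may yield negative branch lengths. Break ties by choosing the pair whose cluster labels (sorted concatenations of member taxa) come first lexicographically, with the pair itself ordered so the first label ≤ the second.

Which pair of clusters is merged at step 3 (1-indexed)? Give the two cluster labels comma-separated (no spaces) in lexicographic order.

FGT,Q

iteration 1: select G,T (d=10, Q=-463); attach at lengths (29/4, 11/4); label the merged cluster GT
  updated: d(F,GT)=7/2, d(GT,I)=59/2, d(GT,K)=79/2, d(GT,P)=105/2, d(GT,Q)=91/2, d(GT,W)=51
iteration 2: select F,GT (d=7/2, Q=-649/2); attach at lengths (-167/20, 237/20); label the merged cluster FGT
  updated: d(FGT,I)=43/2, d(FGT,K)=31, d(FGT,P)=52, d(FGT,Q)=26, d(FGT,W)=113/4
iteration 3: select FGT,Q (d=26, Q=-1071/4); attach at lengths (199/32, 633/32); label the merged cluster FGQT
  updated: d(FGQT,I)=107/4, d(FGQT,K)=29, d(FGQT,P)=36, d(FGQT,W)=129/8
iteration 4: select I,K (d=6, Q=-619/4); attach at lengths (179/24, -35/24); label the merged cluster IK
  updated: d(FGQT,IK)=199/8, d(IK,P)=22, d(IK,W)=49/2
iteration 5: select FGQT,W (d=129/8, Q=-795/8); attach at lengths (437/32, 79/32); label the merged cluster FGQTW
  updated: d(FGQTW,IK)=133/8, d(FGQTW,P)=271/16
iteration 6: select FGQTW,IK (d=133/8, Q=-889/16); attach at lengths (185/32, 347/32); label the merged cluster FGIKQTW
  updated: d(FGIKQTW,P)=357/32
iteration 7: select FGIKQTW,P (d=357/32); attach at lengths (357/64, 357/64); label the merged cluster FGIKPQTW
final tree: (((((F:-167/20,(G:29/4,T:11/4):237/20):199/32,Q:633/32):437/32,W:79/32):185/32,(I:179/24,K:-35/24):347/32):357/64,P:357/64)
total length: 2861/32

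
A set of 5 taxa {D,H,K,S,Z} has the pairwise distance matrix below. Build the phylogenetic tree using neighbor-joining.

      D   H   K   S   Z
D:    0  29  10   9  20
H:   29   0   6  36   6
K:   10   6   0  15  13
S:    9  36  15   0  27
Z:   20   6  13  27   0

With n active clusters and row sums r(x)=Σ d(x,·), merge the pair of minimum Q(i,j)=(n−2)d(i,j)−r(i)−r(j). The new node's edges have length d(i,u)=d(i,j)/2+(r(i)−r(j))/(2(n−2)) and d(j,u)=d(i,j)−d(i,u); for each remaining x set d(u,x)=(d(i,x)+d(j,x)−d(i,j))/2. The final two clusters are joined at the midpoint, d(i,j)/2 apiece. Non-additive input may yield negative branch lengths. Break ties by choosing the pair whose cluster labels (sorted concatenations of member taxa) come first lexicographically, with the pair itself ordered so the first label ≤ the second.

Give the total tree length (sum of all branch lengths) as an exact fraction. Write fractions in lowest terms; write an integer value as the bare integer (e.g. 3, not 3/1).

step 1: merge (D,S) at d=9, Q=-128; branch lengths D→4/3, S→23/3; new cluster DS
  updated: d(DS,H)=28, d(DS,K)=8, d(DS,Z)=19
step 2: merge (DS,K) at d=8, Q=-66; branch lengths DS→11, K→-3; new cluster DKS
  updated: d(DKS,H)=13, d(DKS,Z)=12
step 3: merge (DKS,H) at d=13, Q=-31; branch lengths DKS→19/2, H→7/2; new cluster DHKS
  updated: d(DHKS,Z)=5/2
step 4: merge (DHKS,Z) at d=5/2; branch lengths DHKS→5/4, Z→5/4; new cluster DHKSZ
final tree: ((((D:4/3,S:23/3):11,K:-3):19/2,H:7/2):5/4,Z:5/4)
total length: 65/2

65/2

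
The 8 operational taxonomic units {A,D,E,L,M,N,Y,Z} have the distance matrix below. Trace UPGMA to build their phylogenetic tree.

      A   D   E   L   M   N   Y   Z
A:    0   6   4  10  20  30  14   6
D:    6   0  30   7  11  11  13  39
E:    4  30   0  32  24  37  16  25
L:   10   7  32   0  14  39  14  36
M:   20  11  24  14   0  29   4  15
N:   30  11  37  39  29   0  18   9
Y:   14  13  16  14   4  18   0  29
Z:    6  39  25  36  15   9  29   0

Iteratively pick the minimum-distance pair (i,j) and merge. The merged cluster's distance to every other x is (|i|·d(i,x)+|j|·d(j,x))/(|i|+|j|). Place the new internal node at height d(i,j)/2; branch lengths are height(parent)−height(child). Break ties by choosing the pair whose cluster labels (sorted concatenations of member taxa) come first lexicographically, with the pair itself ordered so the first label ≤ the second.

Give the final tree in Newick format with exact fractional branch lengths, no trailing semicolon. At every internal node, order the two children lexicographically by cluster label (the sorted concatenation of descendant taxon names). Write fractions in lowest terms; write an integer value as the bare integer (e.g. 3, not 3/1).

1. join A+E (d=4) ⇒ AE; edges |A|=2, |E|=2
  updated: d(AE,D)=18, d(AE,L)=21, d(AE,M)=22, d(AE,N)=67/2, d(AE,Y)=15, d(AE,Z)=31/2
2. join M+Y (d=4) ⇒ MY; edges |M|=2, |Y|=2
  updated: d(AE,MY)=37/2, d(D,MY)=12, d(L,MY)=14, d(MY,N)=47/2, d(MY,Z)=22
3. join D+L (d=7) ⇒ DL; edges |D|=7/2, |L|=7/2
  updated: d(AE,DL)=39/2, d(DL,MY)=13, d(DL,N)=25, d(DL,Z)=75/2
4. join N+Z (d=9) ⇒ NZ; edges |N|=9/2, |Z|=9/2
  updated: d(AE,NZ)=49/2, d(DL,NZ)=125/4, d(MY,NZ)=91/4
5. join DL+MY (d=13) ⇒ DLMY; edges |DL|=3, |MY|=9/2
  updated: d(AE,DLMY)=19, d(DLMY,NZ)=27
6. join AE+DLMY (d=19) ⇒ ADELMY; edges |AE|=15/2, |DLMY|=3
  updated: d(ADELMY,NZ)=157/6
7. join ADELMY+NZ (d=157/6) ⇒ ADELMNYZ; edges |ADELMY|=43/12, |NZ|=103/12
final tree: (((A:2,E:2):15/2,((D:7/2,L:7/2):3,(M:2,Y:2):9/2):3):43/12,(N:9/2,Z:9/2):103/12)
total length: 325/6

(((A:2,E:2):15/2,((D:7/2,L:7/2):3,(M:2,Y:2):9/2):3):43/12,(N:9/2,Z:9/2):103/12)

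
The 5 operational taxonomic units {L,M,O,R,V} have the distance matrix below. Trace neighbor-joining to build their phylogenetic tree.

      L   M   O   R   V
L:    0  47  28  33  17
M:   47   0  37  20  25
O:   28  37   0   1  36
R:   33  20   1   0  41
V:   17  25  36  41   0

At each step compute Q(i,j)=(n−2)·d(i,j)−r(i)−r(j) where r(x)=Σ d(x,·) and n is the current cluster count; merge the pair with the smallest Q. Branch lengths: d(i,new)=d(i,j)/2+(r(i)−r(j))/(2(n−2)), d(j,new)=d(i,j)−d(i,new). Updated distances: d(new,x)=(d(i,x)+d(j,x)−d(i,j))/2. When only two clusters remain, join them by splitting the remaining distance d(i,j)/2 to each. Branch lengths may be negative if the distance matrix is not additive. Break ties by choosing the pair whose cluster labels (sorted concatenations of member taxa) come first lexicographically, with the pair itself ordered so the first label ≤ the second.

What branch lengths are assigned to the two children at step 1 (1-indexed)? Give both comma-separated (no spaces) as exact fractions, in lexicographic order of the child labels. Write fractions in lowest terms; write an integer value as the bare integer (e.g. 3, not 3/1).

iteration 1: select O,R (d=1, Q=-194); attach at lengths (5/3, -2/3); label the merged cluster OR
  updated: d(L,OR)=30, d(M,OR)=28, d(OR,V)=38
iteration 2: select L,V (d=17, Q=-140); attach at lengths (12, 5); label the merged cluster LV
  updated: d(LV,M)=55/2, d(LV,OR)=51/2
iteration 3: select LV,M (d=55/2, Q=-81); attach at lengths (25/2, 15); label the merged cluster LMV
  updated: d(LMV,OR)=13
iteration 4: select LMV,OR (d=13); attach at lengths (13/2, 13/2); label the merged cluster LMORV
final tree: (((L:12,V:5):25/2,M:15):13/2,(O:5/3,R:-2/3):13/2)
total length: 117/2

5/3,-2/3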